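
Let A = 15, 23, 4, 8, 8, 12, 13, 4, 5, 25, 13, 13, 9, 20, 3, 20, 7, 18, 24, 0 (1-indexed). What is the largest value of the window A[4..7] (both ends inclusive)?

Elements at indices 4..7: 8, 8, 12, 13
max(8, 8, 12, 13) = 13

13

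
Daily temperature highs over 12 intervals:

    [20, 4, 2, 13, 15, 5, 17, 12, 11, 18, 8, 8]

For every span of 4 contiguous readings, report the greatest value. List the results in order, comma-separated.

20 4 2 13 → max 20
4 2 13 15 → max 15
2 13 15 5 → max 15
13 15 5 17 → max 17
15 5 17 12 → max 17
5 17 12 11 → max 17
17 12 11 18 → max 18
12 11 18 8 → max 18
11 18 8 8 → max 18

20, 15, 15, 17, 17, 17, 18, 18, 18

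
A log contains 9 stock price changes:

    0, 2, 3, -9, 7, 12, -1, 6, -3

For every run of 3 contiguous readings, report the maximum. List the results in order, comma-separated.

[0, 2, 3] → max 3
[2, 3, -9] → max 3
[3, -9, 7] → max 7
[-9, 7, 12] → max 12
[7, 12, -1] → max 12
[12, -1, 6] → max 12
[-1, 6, -3] → max 6

3, 3, 7, 12, 12, 12, 6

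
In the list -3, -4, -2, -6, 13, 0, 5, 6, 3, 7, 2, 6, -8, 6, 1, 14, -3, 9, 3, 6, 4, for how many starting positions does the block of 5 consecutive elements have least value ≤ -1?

13

(-3, -4, -2, -6, 13) → min -6  ≤ -1 ✓
(-4, -2, -6, 13, 0) → min -6  ≤ -1 ✓
(-2, -6, 13, 0, 5) → min -6  ≤ -1 ✓
(-6, 13, 0, 5, 6) → min -6  ≤ -1 ✓
(13, 0, 5, 6, 3) → min 0
(0, 5, 6, 3, 7) → min 0
(5, 6, 3, 7, 2) → min 2
(6, 3, 7, 2, 6) → min 2
(3, 7, 2, 6, -8) → min -8  ≤ -1 ✓
(7, 2, 6, -8, 6) → min -8  ≤ -1 ✓
(2, 6, -8, 6, 1) → min -8  ≤ -1 ✓
(6, -8, 6, 1, 14) → min -8  ≤ -1 ✓
(-8, 6, 1, 14, -3) → min -8  ≤ -1 ✓
(6, 1, 14, -3, 9) → min -3  ≤ -1 ✓
(1, 14, -3, 9, 3) → min -3  ≤ -1 ✓
(14, -3, 9, 3, 6) → min -3  ≤ -1 ✓
(-3, 9, 3, 6, 4) → min -3  ≤ -1 ✓
13 windows satisfy the condition.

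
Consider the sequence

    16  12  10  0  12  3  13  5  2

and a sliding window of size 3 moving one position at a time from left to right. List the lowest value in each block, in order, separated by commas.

Sliding a size-3 window across the 9 values:
16 12 10 → min 10
12 10 0 → min 0
10 0 12 → min 0
0 12 3 → min 0
12 3 13 → min 3
3 13 5 → min 3
13 5 2 → min 2

10, 0, 0, 0, 3, 3, 2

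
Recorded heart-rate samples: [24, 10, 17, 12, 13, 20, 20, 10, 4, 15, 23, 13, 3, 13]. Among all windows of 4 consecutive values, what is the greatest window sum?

[24, 10, 17, 12] → sum 63
[10, 17, 12, 13] → sum 52
[17, 12, 13, 20] → sum 62
[12, 13, 20, 20] → sum 65
[13, 20, 20, 10] → sum 63
[20, 20, 10, 4] → sum 54
[20, 10, 4, 15] → sum 49
[10, 4, 15, 23] → sum 52
[4, 15, 23, 13] → sum 55
[15, 23, 13, 3] → sum 54
[23, 13, 3, 13] → sum 52
Greatest of these is 65.

65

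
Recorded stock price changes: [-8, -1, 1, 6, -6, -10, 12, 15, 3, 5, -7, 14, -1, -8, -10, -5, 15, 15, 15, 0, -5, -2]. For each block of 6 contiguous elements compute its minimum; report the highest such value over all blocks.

Window mins for each of the 17 positions:
-8 -1 1 6 -6 -10 → min -10
-1 1 6 -6 -10 12 → min -10
1 6 -6 -10 12 15 → min -10
6 -6 -10 12 15 3 → min -10
-6 -10 12 15 3 5 → min -10
-10 12 15 3 5 -7 → min -10
12 15 3 5 -7 14 → min -7
15 3 5 -7 14 -1 → min -7
3 5 -7 14 -1 -8 → min -8
5 -7 14 -1 -8 -10 → min -10
-7 14 -1 -8 -10 -5 → min -10
14 -1 -8 -10 -5 15 → min -10
-1 -8 -10 -5 15 15 → min -10
-8 -10 -5 15 15 15 → min -10
-10 -5 15 15 15 0 → min -10
-5 15 15 15 0 -5 → min -5
15 15 15 0 -5 -2 → min -5
Highest of these is -5.

-5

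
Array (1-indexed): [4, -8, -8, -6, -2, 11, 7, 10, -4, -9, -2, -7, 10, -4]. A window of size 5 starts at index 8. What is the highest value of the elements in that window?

10

Elements at indices 8..12: 10, -4, -9, -2, -7
max(10, -4, -9, -2, -7) = 10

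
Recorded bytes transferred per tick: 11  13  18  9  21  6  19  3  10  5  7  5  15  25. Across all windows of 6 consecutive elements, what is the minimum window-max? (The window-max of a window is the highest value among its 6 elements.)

15

Each size-6 window and its max:
[11, 13, 18, 9, 21, 6] → max 21
[13, 18, 9, 21, 6, 19] → max 21
[18, 9, 21, 6, 19, 3] → max 21
[9, 21, 6, 19, 3, 10] → max 21
[21, 6, 19, 3, 10, 5] → max 21
[6, 19, 3, 10, 5, 7] → max 19
[19, 3, 10, 5, 7, 5] → max 19
[3, 10, 5, 7, 5, 15] → max 15
[10, 5, 7, 5, 15, 25] → max 25
Minimum of these is 15.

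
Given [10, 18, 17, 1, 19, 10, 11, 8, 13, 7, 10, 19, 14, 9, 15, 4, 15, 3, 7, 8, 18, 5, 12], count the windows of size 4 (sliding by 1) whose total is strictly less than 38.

4

10 18 17 1 → sum 46
18 17 1 19 → sum 55
17 1 19 10 → sum 47
1 19 10 11 → sum 41
19 10 11 8 → sum 48
10 11 8 13 → sum 42
11 8 13 7 → sum 39
8 13 7 10 → sum 38
13 7 10 19 → sum 49
7 10 19 14 → sum 50
10 19 14 9 → sum 52
19 14 9 15 → sum 57
14 9 15 4 → sum 42
9 15 4 15 → sum 43
15 4 15 3 → sum 37  < 38 ✓
4 15 3 7 → sum 29  < 38 ✓
15 3 7 8 → sum 33  < 38 ✓
3 7 8 18 → sum 36  < 38 ✓
7 8 18 5 → sum 38
8 18 5 12 → sum 43
4 windows satisfy the condition.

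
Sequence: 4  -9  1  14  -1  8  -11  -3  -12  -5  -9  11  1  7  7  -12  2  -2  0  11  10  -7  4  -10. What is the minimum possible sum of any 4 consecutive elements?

[4, -9, 1, 14] → sum 10
[-9, 1, 14, -1] → sum 5
[1, 14, -1, 8] → sum 22
[14, -1, 8, -11] → sum 10
[-1, 8, -11, -3] → sum -7
[8, -11, -3, -12] → sum -18
[-11, -3, -12, -5] → sum -31
[-3, -12, -5, -9] → sum -29
[-12, -5, -9, 11] → sum -15
[-5, -9, 11, 1] → sum -2
[-9, 11, 1, 7] → sum 10
[11, 1, 7, 7] → sum 26
[1, 7, 7, -12] → sum 3
[7, 7, -12, 2] → sum 4
[7, -12, 2, -2] → sum -5
[-12, 2, -2, 0] → sum -12
[2, -2, 0, 11] → sum 11
[-2, 0, 11, 10] → sum 19
[0, 11, 10, -7] → sum 14
[11, 10, -7, 4] → sum 18
[10, -7, 4, -10] → sum -3
Minimum of these is -31.

-31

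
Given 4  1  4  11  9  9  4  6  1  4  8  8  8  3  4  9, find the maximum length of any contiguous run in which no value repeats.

4

add 4: [4] len 1
add 1: [4, 1] len 2
add 4 (repeat 4, move left end past it): [1, 4] len 2
add 11: [1, 4, 11] len 3
add 9: [1, 4, 11, 9] len 4
add 9 (repeat 9, move left end past it): [9] len 1
add 4: [9, 4] len 2
add 6: [9, 4, 6] len 3
add 1: [9, 4, 6, 1] len 4
add 4 (repeat 4, move left end past it): [6, 1, 4] len 3
add 8: [6, 1, 4, 8] len 4
add 8 (repeat 8, move left end past it): [8] len 1
add 8 (repeat 8, move left end past it): [8] len 1
add 3: [8, 3] len 2
add 4: [8, 3, 4] len 3
add 9: [8, 3, 4, 9] len 4
Longest all-distinct length: 4.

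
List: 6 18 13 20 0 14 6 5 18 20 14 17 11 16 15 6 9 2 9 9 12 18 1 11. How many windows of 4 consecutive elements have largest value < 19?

[6, 18, 13, 20] → max 20
[18, 13, 20, 0] → max 20
[13, 20, 0, 14] → max 20
[20, 0, 14, 6] → max 20
[0, 14, 6, 5] → max 14  < 19 ✓
[14, 6, 5, 18] → max 18  < 19 ✓
[6, 5, 18, 20] → max 20
[5, 18, 20, 14] → max 20
[18, 20, 14, 17] → max 20
[20, 14, 17, 11] → max 20
[14, 17, 11, 16] → max 17  < 19 ✓
[17, 11, 16, 15] → max 17  < 19 ✓
[11, 16, 15, 6] → max 16  < 19 ✓
[16, 15, 6, 9] → max 16  < 19 ✓
[15, 6, 9, 2] → max 15  < 19 ✓
[6, 9, 2, 9] → max 9  < 19 ✓
[9, 2, 9, 9] → max 9  < 19 ✓
[2, 9, 9, 12] → max 12  < 19 ✓
[9, 9, 12, 18] → max 18  < 19 ✓
[9, 12, 18, 1] → max 18  < 19 ✓
[12, 18, 1, 11] → max 18  < 19 ✓
13 windows satisfy the condition.

13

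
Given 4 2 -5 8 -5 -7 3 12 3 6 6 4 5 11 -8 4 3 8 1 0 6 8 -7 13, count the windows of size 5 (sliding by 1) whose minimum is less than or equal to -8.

5

4 2 -5 8 -5 → min -5
2 -5 8 -5 -7 → min -7
-5 8 -5 -7 3 → min -7
8 -5 -7 3 12 → min -7
-5 -7 3 12 3 → min -7
-7 3 12 3 6 → min -7
3 12 3 6 6 → min 3
12 3 6 6 4 → min 3
3 6 6 4 5 → min 3
6 6 4 5 11 → min 4
6 4 5 11 -8 → min -8  ≤ -8 ✓
4 5 11 -8 4 → min -8  ≤ -8 ✓
5 11 -8 4 3 → min -8  ≤ -8 ✓
11 -8 4 3 8 → min -8  ≤ -8 ✓
-8 4 3 8 1 → min -8  ≤ -8 ✓
4 3 8 1 0 → min 0
3 8 1 0 6 → min 0
8 1 0 6 8 → min 0
1 0 6 8 -7 → min -7
0 6 8 -7 13 → min -7
5 windows satisfy the condition.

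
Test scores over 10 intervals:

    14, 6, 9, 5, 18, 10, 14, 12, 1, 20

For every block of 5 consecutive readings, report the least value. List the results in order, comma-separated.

Sliding a size-5 window across the 10 values:
(14, 6, 9, 5, 18) → min 5
(6, 9, 5, 18, 10) → min 5
(9, 5, 18, 10, 14) → min 5
(5, 18, 10, 14, 12) → min 5
(18, 10, 14, 12, 1) → min 1
(10, 14, 12, 1, 20) → min 1

5, 5, 5, 5, 1, 1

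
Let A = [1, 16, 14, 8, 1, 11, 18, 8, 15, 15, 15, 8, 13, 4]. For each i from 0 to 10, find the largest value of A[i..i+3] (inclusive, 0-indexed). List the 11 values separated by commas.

16, 16, 14, 18, 18, 18, 18, 15, 15, 15, 15

[1, 16, 14, 8] → max 16
[16, 14, 8, 1] → max 16
[14, 8, 1, 11] → max 14
[8, 1, 11, 18] → max 18
[1, 11, 18, 8] → max 18
[11, 18, 8, 15] → max 18
[18, 8, 15, 15] → max 18
[8, 15, 15, 15] → max 15
[15, 15, 15, 8] → max 15
[15, 15, 8, 13] → max 15
[15, 8, 13, 4] → max 15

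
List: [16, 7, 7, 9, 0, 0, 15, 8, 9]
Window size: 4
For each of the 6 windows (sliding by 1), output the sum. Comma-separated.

16 7 7 9 → sum 39
7 7 9 0 → sum 23
7 9 0 0 → sum 16
9 0 0 15 → sum 24
0 0 15 8 → sum 23
0 15 8 9 → sum 32

39, 23, 16, 24, 23, 32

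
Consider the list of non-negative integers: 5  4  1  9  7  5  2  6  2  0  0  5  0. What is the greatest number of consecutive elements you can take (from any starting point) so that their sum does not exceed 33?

9

add 5: [5] sum 5, len 1
add 4: [5, 4] sum 9, len 2
add 1: [5, 4, 1] sum 10, len 3
add 9: [5, 4, 1, 9] sum 19, len 4
add 7: [5, 4, 1, 9, 7] sum 26, len 5
add 5: [5, 4, 1, 9, 7, 5] sum 31, len 6
add 2: [5, 4, 1, 9, 7, 5, 2] sum 33, len 7
add 6: [1, 9, 7, 5, 2, 6] sum 30, len 6
add 2: [1, 9, 7, 5, 2, 6, 2] sum 32, len 7
add 0: [1, 9, 7, 5, 2, 6, 2, 0] sum 32, len 8
add 0: [1, 9, 7, 5, 2, 6, 2, 0, 0] sum 32, len 9
add 5: [7, 5, 2, 6, 2, 0, 0, 5] sum 27, len 8
add 0: [7, 5, 2, 6, 2, 0, 0, 5, 0] sum 27, len 9
Longest length seen: 9.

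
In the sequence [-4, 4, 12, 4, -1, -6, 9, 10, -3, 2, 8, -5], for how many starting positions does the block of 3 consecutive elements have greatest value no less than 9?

(-4, 4, 12) → max 12  ≥ 9 ✓
(4, 12, 4) → max 12  ≥ 9 ✓
(12, 4, -1) → max 12  ≥ 9 ✓
(4, -1, -6) → max 4
(-1, -6, 9) → max 9  ≥ 9 ✓
(-6, 9, 10) → max 10  ≥ 9 ✓
(9, 10, -3) → max 10  ≥ 9 ✓
(10, -3, 2) → max 10  ≥ 9 ✓
(-3, 2, 8) → max 8
(2, 8, -5) → max 8
7 windows satisfy the condition.

7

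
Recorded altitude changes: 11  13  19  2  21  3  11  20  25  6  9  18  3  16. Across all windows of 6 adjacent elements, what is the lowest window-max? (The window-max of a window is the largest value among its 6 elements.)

(11, 13, 19, 2, 21, 3) → max 21
(13, 19, 2, 21, 3, 11) → max 21
(19, 2, 21, 3, 11, 20) → max 21
(2, 21, 3, 11, 20, 25) → max 25
(21, 3, 11, 20, 25, 6) → max 25
(3, 11, 20, 25, 6, 9) → max 25
(11, 20, 25, 6, 9, 18) → max 25
(20, 25, 6, 9, 18, 3) → max 25
(25, 6, 9, 18, 3, 16) → max 25
Lowest of these is 21.

21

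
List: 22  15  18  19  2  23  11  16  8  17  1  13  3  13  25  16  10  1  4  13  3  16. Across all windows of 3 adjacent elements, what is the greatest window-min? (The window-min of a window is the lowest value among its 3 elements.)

[22, 15, 18] → min 15
[15, 18, 19] → min 15
[18, 19, 2] → min 2
[19, 2, 23] → min 2
[2, 23, 11] → min 2
[23, 11, 16] → min 11
[11, 16, 8] → min 8
[16, 8, 17] → min 8
[8, 17, 1] → min 1
[17, 1, 13] → min 1
[1, 13, 3] → min 1
[13, 3, 13] → min 3
[3, 13, 25] → min 3
[13, 25, 16] → min 13
[25, 16, 10] → min 10
[16, 10, 1] → min 1
[10, 1, 4] → min 1
[1, 4, 13] → min 1
[4, 13, 3] → min 3
[13, 3, 16] → min 3
Greatest of these is 15.

15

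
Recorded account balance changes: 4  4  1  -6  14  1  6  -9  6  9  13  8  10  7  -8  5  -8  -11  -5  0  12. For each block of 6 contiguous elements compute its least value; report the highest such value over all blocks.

[4, 4, 1, -6, 14, 1] → min -6
[4, 1, -6, 14, 1, 6] → min -6
[1, -6, 14, 1, 6, -9] → min -9
[-6, 14, 1, 6, -9, 6] → min -9
[14, 1, 6, -9, 6, 9] → min -9
[1, 6, -9, 6, 9, 13] → min -9
[6, -9, 6, 9, 13, 8] → min -9
[-9, 6, 9, 13, 8, 10] → min -9
[6, 9, 13, 8, 10, 7] → min 6
[9, 13, 8, 10, 7, -8] → min -8
[13, 8, 10, 7, -8, 5] → min -8
[8, 10, 7, -8, 5, -8] → min -8
[10, 7, -8, 5, -8, -11] → min -11
[7, -8, 5, -8, -11, -5] → min -11
[-8, 5, -8, -11, -5, 0] → min -11
[5, -8, -11, -5, 0, 12] → min -11
Highest of these is 6.

6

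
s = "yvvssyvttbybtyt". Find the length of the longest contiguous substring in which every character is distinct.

4

add y: [y] len 1
add v: [y, v] len 2
add v (repeat v, move left end past it): [v] len 1
add s: [v, s] len 2
add s (repeat s, move left end past it): [s] len 1
add y: [s, y] len 2
add v: [s, y, v] len 3
add t: [s, y, v, t] len 4
add t (repeat t, move left end past it): [t] len 1
add b: [t, b] len 2
add y: [t, b, y] len 3
add b (repeat b, move left end past it): [y, b] len 2
add t: [y, b, t] len 3
add y (repeat y, move left end past it): [b, t, y] len 3
add t (repeat t, move left end past it): [y, t] len 2
Longest all-distinct length: 4.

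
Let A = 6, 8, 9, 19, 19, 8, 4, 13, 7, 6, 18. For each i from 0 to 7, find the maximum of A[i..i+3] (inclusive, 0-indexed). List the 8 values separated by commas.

19, 19, 19, 19, 19, 13, 13, 18

[6, 8, 9, 19] → max 19
[8, 9, 19, 19] → max 19
[9, 19, 19, 8] → max 19
[19, 19, 8, 4] → max 19
[19, 8, 4, 13] → max 19
[8, 4, 13, 7] → max 13
[4, 13, 7, 6] → max 13
[13, 7, 6, 18] → max 18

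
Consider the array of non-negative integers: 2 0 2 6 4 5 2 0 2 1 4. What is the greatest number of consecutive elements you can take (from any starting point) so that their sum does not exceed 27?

add 2: [2] sum 2, len 1
add 0: [2, 0] sum 2, len 2
add 2: [2, 0, 2] sum 4, len 3
add 6: [2, 0, 2, 6] sum 10, len 4
add 4: [2, 0, 2, 6, 4] sum 14, len 5
add 5: [2, 0, 2, 6, 4, 5] sum 19, len 6
add 2: [2, 0, 2, 6, 4, 5, 2] sum 21, len 7
add 0: [2, 0, 2, 6, 4, 5, 2, 0] sum 21, len 8
add 2: [2, 0, 2, 6, 4, 5, 2, 0, 2] sum 23, len 9
add 1: [2, 0, 2, 6, 4, 5, 2, 0, 2, 1] sum 24, len 10
add 4: [0, 2, 6, 4, 5, 2, 0, 2, 1, 4] sum 26, len 10
Longest length seen: 10.

10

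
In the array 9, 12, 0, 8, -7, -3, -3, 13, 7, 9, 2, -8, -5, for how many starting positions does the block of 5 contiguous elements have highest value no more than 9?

2

9 12 0 8 -7 → max 12
12 0 8 -7 -3 → max 12
0 8 -7 -3 -3 → max 8  ≤ 9 ✓
8 -7 -3 -3 13 → max 13
-7 -3 -3 13 7 → max 13
-3 -3 13 7 9 → max 13
-3 13 7 9 2 → max 13
13 7 9 2 -8 → max 13
7 9 2 -8 -5 → max 9  ≤ 9 ✓
2 windows satisfy the condition.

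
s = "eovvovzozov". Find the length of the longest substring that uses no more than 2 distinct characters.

Extend right; when distinct count exceeds 2, shrink from the left:
[e] 1 distinct, len 1
[e, o] 2 distinct, len 2
[o, v] 2 distinct, len 2
[o, v, v] 2 distinct, len 3
[o, v, v, o] 2 distinct, len 4
[o, v, v, o, v] 2 distinct, len 5
[v, z] 2 distinct, len 2
[z, o] 2 distinct, len 2
[z, o, z] 2 distinct, len 3
[z, o, z, o] 2 distinct, len 4
[o, v] 2 distinct, len 2
Longest length with ≤2 distinct: 5.

5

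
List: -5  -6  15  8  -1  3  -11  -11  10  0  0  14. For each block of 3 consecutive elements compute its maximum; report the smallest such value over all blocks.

[-5, -6, 15] → max 15
[-6, 15, 8] → max 15
[15, 8, -1] → max 15
[8, -1, 3] → max 8
[-1, 3, -11] → max 3
[3, -11, -11] → max 3
[-11, -11, 10] → max 10
[-11, 10, 0] → max 10
[10, 0, 0] → max 10
[0, 0, 14] → max 14
Smallest of these is 3.

3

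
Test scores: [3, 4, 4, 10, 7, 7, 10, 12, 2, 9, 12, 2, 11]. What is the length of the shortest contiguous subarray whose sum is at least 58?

7

add 3: running sum 3 < 58
add 4: running sum 7 < 58
add 4: running sum 11 < 58
add 10: running sum 21 < 58
add 7: running sum 28 < 58
add 7: running sum 35 < 58
add 10: running sum 45 < 58
add 12: running sum 57 < 58
add 2: shortest ending here [3, 4, 4, 10, 7, 7, 10, 12, 2] sum 59, len 9
add 9: shortest ending here [4, 10, 7, 7, 10, 12, 2, 9] sum 61, len 8
add 12: shortest ending here [7, 7, 10, 12, 2, 9, 12] sum 59, len 7
add 2: shortest ending here [7, 7, 10, 12, 2, 9, 12, 2] sum 61, len 8
add 11: shortest ending here [10, 12, 2, 9, 12, 2, 11] sum 58, len 7
Shortest qualifying length: 7.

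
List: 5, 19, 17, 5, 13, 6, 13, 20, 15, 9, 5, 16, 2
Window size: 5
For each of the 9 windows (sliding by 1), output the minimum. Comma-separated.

5, 5, 5, 5, 6, 6, 5, 5, 2

(5, 19, 17, 5, 13) → min 5
(19, 17, 5, 13, 6) → min 5
(17, 5, 13, 6, 13) → min 5
(5, 13, 6, 13, 20) → min 5
(13, 6, 13, 20, 15) → min 6
(6, 13, 20, 15, 9) → min 6
(13, 20, 15, 9, 5) → min 5
(20, 15, 9, 5, 16) → min 5
(15, 9, 5, 16, 2) → min 2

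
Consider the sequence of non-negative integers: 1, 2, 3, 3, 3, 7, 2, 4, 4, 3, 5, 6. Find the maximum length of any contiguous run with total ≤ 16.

5

add 1: [1] sum 1, len 1
add 2: [1, 2] sum 3, len 2
add 3: [1, 2, 3] sum 6, len 3
add 3: [1, 2, 3, 3] sum 9, len 4
add 3: [1, 2, 3, 3, 3] sum 12, len 5
add 7: [3, 3, 3, 7] sum 16, len 4
add 2: [3, 3, 7, 2] sum 15, len 4
add 4: [3, 7, 2, 4] sum 16, len 4
add 4: [2, 4, 4] sum 10, len 3
add 3: [2, 4, 4, 3] sum 13, len 4
add 5: [4, 4, 3, 5] sum 16, len 4
add 6: [3, 5, 6] sum 14, len 3
Longest length seen: 5.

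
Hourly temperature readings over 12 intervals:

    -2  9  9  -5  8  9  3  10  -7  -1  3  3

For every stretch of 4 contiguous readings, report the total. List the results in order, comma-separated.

11, 21, 21, 15, 30, 15, 5, 5, -2

Sliding a size-4 window across the 12 values:
[-2, 9, 9, -5] → sum 11
[9, 9, -5, 8] → sum 21
[9, -5, 8, 9] → sum 21
[-5, 8, 9, 3] → sum 15
[8, 9, 3, 10] → sum 30
[9, 3, 10, -7] → sum 15
[3, 10, -7, -1] → sum 5
[10, -7, -1, 3] → sum 5
[-7, -1, 3, 3] → sum -2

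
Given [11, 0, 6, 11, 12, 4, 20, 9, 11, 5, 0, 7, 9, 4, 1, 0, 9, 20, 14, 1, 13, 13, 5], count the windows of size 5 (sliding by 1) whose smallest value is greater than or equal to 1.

[11, 0, 6, 11, 12] → min 0
[0, 6, 11, 12, 4] → min 0
[6, 11, 12, 4, 20] → min 4  ≥ 1 ✓
[11, 12, 4, 20, 9] → min 4  ≥ 1 ✓
[12, 4, 20, 9, 11] → min 4  ≥ 1 ✓
[4, 20, 9, 11, 5] → min 4  ≥ 1 ✓
[20, 9, 11, 5, 0] → min 0
[9, 11, 5, 0, 7] → min 0
[11, 5, 0, 7, 9] → min 0
[5, 0, 7, 9, 4] → min 0
[0, 7, 9, 4, 1] → min 0
[7, 9, 4, 1, 0] → min 0
[9, 4, 1, 0, 9] → min 0
[4, 1, 0, 9, 20] → min 0
[1, 0, 9, 20, 14] → min 0
[0, 9, 20, 14, 1] → min 0
[9, 20, 14, 1, 13] → min 1  ≥ 1 ✓
[20, 14, 1, 13, 13] → min 1  ≥ 1 ✓
[14, 1, 13, 13, 5] → min 1  ≥ 1 ✓
7 windows satisfy the condition.

7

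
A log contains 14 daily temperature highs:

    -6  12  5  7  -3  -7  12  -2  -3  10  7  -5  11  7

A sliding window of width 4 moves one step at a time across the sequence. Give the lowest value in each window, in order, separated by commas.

-6, -3, -7, -7, -7, -7, -3, -3, -5, -5, -5

[-6, 12, 5, 7] → min -6
[12, 5, 7, -3] → min -3
[5, 7, -3, -7] → min -7
[7, -3, -7, 12] → min -7
[-3, -7, 12, -2] → min -7
[-7, 12, -2, -3] → min -7
[12, -2, -3, 10] → min -3
[-2, -3, 10, 7] → min -3
[-3, 10, 7, -5] → min -5
[10, 7, -5, 11] → min -5
[7, -5, 11, 7] → min -5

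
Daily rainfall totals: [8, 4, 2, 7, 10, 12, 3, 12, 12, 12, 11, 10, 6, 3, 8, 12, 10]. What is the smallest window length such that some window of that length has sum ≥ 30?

3

add 8: running sum 8 < 30
add 4: running sum 12 < 30
add 2: running sum 14 < 30
add 7: running sum 21 < 30
end 4: [8, 4, 2, 7, 10] sum 31, len 5
end 5: [2, 7, 10, 12] sum 31, len 4
end 6: [7, 10, 12, 3] sum 32, len 4
end 7: [10, 12, 3, 12] sum 37, len 4
end 8: [12, 3, 12, 12] sum 39, len 4
end 9: [12, 12, 12] sum 36, len 3
end 10: [12, 12, 11] sum 35, len 3
end 11: [12, 11, 10] sum 33, len 3
end 12: [12, 11, 10, 6] sum 39, len 4
end 13: [11, 10, 6, 3] sum 30, len 4
end 14: [11, 10, 6, 3, 8] sum 38, len 5
end 15: [10, 6, 3, 8, 12] sum 39, len 5
end 16: [8, 12, 10] sum 30, len 3
Shortest qualifying length: 3.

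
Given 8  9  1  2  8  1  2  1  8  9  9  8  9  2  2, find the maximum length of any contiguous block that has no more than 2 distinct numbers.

5

[8] 1 distinct, len 1
[8, 9] 2 distinct, len 2
[9, 1] 2 distinct, len 2
[1, 2] 2 distinct, len 2
[2, 8] 2 distinct, len 2
[8, 1] 2 distinct, len 2
[1, 2] 2 distinct, len 2
[1, 2, 1] 2 distinct, len 3
[1, 8] 2 distinct, len 2
[8, 9] 2 distinct, len 2
[8, 9, 9] 2 distinct, len 3
[8, 9, 9, 8] 2 distinct, len 4
[8, 9, 9, 8, 9] 2 distinct, len 5
[9, 2] 2 distinct, len 2
[9, 2, 2] 2 distinct, len 3
Longest length with ≤2 distinct: 5.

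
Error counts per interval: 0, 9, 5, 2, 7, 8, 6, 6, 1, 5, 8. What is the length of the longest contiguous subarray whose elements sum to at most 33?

add 0: [0] sum 0, len 1
add 9: [0, 9] sum 9, len 2
add 5: [0, 9, 5] sum 14, len 3
add 2: [0, 9, 5, 2] sum 16, len 4
add 7: [0, 9, 5, 2, 7] sum 23, len 5
add 8: [0, 9, 5, 2, 7, 8] sum 31, len 6
add 6: [5, 2, 7, 8, 6] sum 28, len 5
add 6: [2, 7, 8, 6, 6] sum 29, len 5
add 1: [2, 7, 8, 6, 6, 1] sum 30, len 6
add 5: [7, 8, 6, 6, 1, 5] sum 33, len 6
add 8: [6, 6, 1, 5, 8] sum 26, len 5
Longest length seen: 6.

6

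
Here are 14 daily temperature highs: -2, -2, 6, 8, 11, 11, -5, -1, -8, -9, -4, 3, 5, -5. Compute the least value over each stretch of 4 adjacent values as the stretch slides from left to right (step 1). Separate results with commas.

(-2, -2, 6, 8) → min -2
(-2, 6, 8, 11) → min -2
(6, 8, 11, 11) → min 6
(8, 11, 11, -5) → min -5
(11, 11, -5, -1) → min -5
(11, -5, -1, -8) → min -8
(-5, -1, -8, -9) → min -9
(-1, -8, -9, -4) → min -9
(-8, -9, -4, 3) → min -9
(-9, -4, 3, 5) → min -9
(-4, 3, 5, -5) → min -5

-2, -2, 6, -5, -5, -8, -9, -9, -9, -9, -5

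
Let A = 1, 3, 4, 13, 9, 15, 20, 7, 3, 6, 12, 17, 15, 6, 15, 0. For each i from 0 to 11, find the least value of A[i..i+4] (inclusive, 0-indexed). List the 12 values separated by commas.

1 3 4 13 9 → min 1
3 4 13 9 15 → min 3
4 13 9 15 20 → min 4
13 9 15 20 7 → min 7
9 15 20 7 3 → min 3
15 20 7 3 6 → min 3
20 7 3 6 12 → min 3
7 3 6 12 17 → min 3
3 6 12 17 15 → min 3
6 12 17 15 6 → min 6
12 17 15 6 15 → min 6
17 15 6 15 0 → min 0

1, 3, 4, 7, 3, 3, 3, 3, 3, 6, 6, 0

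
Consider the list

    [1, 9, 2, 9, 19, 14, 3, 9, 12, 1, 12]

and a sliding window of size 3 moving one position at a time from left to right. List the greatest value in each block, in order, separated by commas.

1 9 2 → max 9
9 2 9 → max 9
2 9 19 → max 19
9 19 14 → max 19
19 14 3 → max 19
14 3 9 → max 14
3 9 12 → max 12
9 12 1 → max 12
12 1 12 → max 12

9, 9, 19, 19, 19, 14, 12, 12, 12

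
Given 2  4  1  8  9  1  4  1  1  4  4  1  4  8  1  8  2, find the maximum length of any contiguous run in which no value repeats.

5

add 2: [2] len 1
add 4: [2, 4] len 2
add 1: [2, 4, 1] len 3
add 8: [2, 4, 1, 8] len 4
add 9: [2, 4, 1, 8, 9] len 5
add 1 (repeat 1, move left end past it): [8, 9, 1] len 3
add 4: [8, 9, 1, 4] len 4
add 1 (repeat 1, move left end past it): [4, 1] len 2
add 1 (repeat 1, move left end past it): [1] len 1
add 4: [1, 4] len 2
add 4 (repeat 4, move left end past it): [4] len 1
add 1: [4, 1] len 2
add 4 (repeat 4, move left end past it): [1, 4] len 2
add 8: [1, 4, 8] len 3
add 1 (repeat 1, move left end past it): [4, 8, 1] len 3
add 8 (repeat 8, move left end past it): [1, 8] len 2
add 2: [1, 8, 2] len 3
Longest all-distinct length: 5.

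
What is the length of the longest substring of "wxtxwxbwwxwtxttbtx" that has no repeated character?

add w: [w] len 1
add x: [w, x] len 2
add t: [w, x, t] len 3
add x (repeat x, move left end past it): [t, x] len 2
add w: [t, x, w] len 3
add x (repeat x, move left end past it): [w, x] len 2
add b: [w, x, b] len 3
add w (repeat w, move left end past it): [x, b, w] len 3
add w (repeat w, move left end past it): [w] len 1
add x: [w, x] len 2
add w (repeat w, move left end past it): [x, w] len 2
add t: [x, w, t] len 3
add x (repeat x, move left end past it): [w, t, x] len 3
add t (repeat t, move left end past it): [x, t] len 2
add t (repeat t, move left end past it): [t] len 1
add b: [t, b] len 2
add t (repeat t, move left end past it): [b, t] len 2
add x: [b, t, x] len 3
Longest all-distinct length: 3.

3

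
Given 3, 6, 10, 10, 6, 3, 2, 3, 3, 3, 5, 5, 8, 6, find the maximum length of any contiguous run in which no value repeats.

4

[3] len 1
[3, 6] len 2
[3, 6, 10] len 3
[10] len 1
[10, 6] len 2
[10, 6, 3] len 3
[10, 6, 3, 2] len 4
[2, 3] len 2
[3] len 1
[3] len 1
[3, 5] len 2
[5] len 1
[5, 8] len 2
[5, 8, 6] len 3
Longest all-distinct length: 4.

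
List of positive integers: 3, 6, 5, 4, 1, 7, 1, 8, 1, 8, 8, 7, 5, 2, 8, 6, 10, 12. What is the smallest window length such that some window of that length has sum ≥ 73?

11

add 3: running sum 3 < 73
add 6: running sum 9 < 73
add 5: running sum 14 < 73
add 4: running sum 18 < 73
add 1: running sum 19 < 73
add 7: running sum 26 < 73
add 1: running sum 27 < 73
add 8: running sum 35 < 73
add 1: running sum 36 < 73
add 8: running sum 44 < 73
add 8: running sum 52 < 73
add 7: running sum 59 < 73
add 5: running sum 64 < 73
add 2: running sum 66 < 73
end 14: [3, 6, 5, 4, 1, 7, 1, 8, 1, 8, 8, 7, 5, 2, 8] sum 74, len 15
end 15: [6, 5, 4, 1, 7, 1, 8, 1, 8, 8, 7, 5, 2, 8, 6] sum 77, len 15
end 16: [4, 1, 7, 1, 8, 1, 8, 8, 7, 5, 2, 8, 6, 10] sum 76, len 14
end 17: [8, 1, 8, 8, 7, 5, 2, 8, 6, 10, 12] sum 75, len 11
Shortest qualifying length: 11.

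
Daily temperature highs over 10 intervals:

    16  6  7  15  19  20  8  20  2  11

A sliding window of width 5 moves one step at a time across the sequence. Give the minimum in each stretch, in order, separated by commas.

6, 6, 7, 8, 2, 2

[16, 6, 7, 15, 19] → min 6
[6, 7, 15, 19, 20] → min 6
[7, 15, 19, 20, 8] → min 7
[15, 19, 20, 8, 20] → min 8
[19, 20, 8, 20, 2] → min 2
[20, 8, 20, 2, 11] → min 2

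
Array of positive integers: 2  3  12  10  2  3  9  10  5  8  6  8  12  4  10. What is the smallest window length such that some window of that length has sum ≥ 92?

13

add 2: running sum 2 < 92
add 3: running sum 5 < 92
add 12: running sum 17 < 92
add 10: running sum 27 < 92
add 2: running sum 29 < 92
add 3: running sum 32 < 92
add 9: running sum 41 < 92
add 10: running sum 51 < 92
add 5: running sum 56 < 92
add 8: running sum 64 < 92
add 6: running sum 70 < 92
add 8: running sum 78 < 92
add 12: running sum 90 < 92
add 4: shortest ending here [3, 12, 10, 2, 3, 9, 10, 5, 8, 6, 8, 12, 4] sum 92, len 13
add 10: shortest ending here [12, 10, 2, 3, 9, 10, 5, 8, 6, 8, 12, 4, 10] sum 99, len 13
Shortest qualifying length: 13.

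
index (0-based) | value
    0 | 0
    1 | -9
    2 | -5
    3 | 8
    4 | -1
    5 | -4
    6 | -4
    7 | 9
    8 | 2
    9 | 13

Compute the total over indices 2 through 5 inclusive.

Elements at indices 2..5: -5, 8, -1, -4
sum(-5, 8, -1, -4) = -2

-2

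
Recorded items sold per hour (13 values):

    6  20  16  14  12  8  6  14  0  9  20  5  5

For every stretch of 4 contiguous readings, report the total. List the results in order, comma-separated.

56, 62, 50, 40, 40, 28, 29, 43, 34, 39

[6, 20, 16, 14] → sum 56
[20, 16, 14, 12] → sum 62
[16, 14, 12, 8] → sum 50
[14, 12, 8, 6] → sum 40
[12, 8, 6, 14] → sum 40
[8, 6, 14, 0] → sum 28
[6, 14, 0, 9] → sum 29
[14, 0, 9, 20] → sum 43
[0, 9, 20, 5] → sum 34
[9, 20, 5, 5] → sum 39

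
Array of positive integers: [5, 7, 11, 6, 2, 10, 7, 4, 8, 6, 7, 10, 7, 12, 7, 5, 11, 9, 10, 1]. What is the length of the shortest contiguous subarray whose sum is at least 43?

add 5: running sum 5 < 43
add 7: running sum 12 < 43
add 11: running sum 23 < 43
add 6: running sum 29 < 43
add 2: running sum 31 < 43
add 10: running sum 41 < 43
end 6: [7, 11, 6, 2, 10, 7] sum 43, len 6
end 7: [7, 11, 6, 2, 10, 7, 4] sum 47, len 7
end 8: [11, 6, 2, 10, 7, 4, 8] sum 48, len 7
end 9: [6, 2, 10, 7, 4, 8, 6] sum 43, len 7
end 10: [2, 10, 7, 4, 8, 6, 7] sum 44, len 7
end 11: [10, 7, 4, 8, 6, 7, 10] sum 52, len 7
end 12: [7, 4, 8, 6, 7, 10, 7] sum 49, len 7
end 13: [8, 6, 7, 10, 7, 12] sum 50, len 6
end 14: [7, 10, 7, 12, 7] sum 43, len 5
end 15: [7, 10, 7, 12, 7, 5] sum 48, len 6
end 16: [10, 7, 12, 7, 5, 11] sum 52, len 6
end 17: [12, 7, 5, 11, 9] sum 44, len 5
end 18: [12, 7, 5, 11, 9, 10] sum 54, len 6
end 19: [7, 5, 11, 9, 10, 1] sum 43, len 6
Shortest qualifying length: 5.

5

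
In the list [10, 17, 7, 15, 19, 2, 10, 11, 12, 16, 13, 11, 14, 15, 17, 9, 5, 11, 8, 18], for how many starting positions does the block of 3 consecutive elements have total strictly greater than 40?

4

10 17 7 → sum 34
17 7 15 → sum 39
7 15 19 → sum 41  > 40 ✓
15 19 2 → sum 36
19 2 10 → sum 31
2 10 11 → sum 23
10 11 12 → sum 33
11 12 16 → sum 39
12 16 13 → sum 41  > 40 ✓
16 13 11 → sum 40
13 11 14 → sum 38
11 14 15 → sum 40
14 15 17 → sum 46  > 40 ✓
15 17 9 → sum 41  > 40 ✓
17 9 5 → sum 31
9 5 11 → sum 25
5 11 8 → sum 24
11 8 18 → sum 37
4 windows satisfy the condition.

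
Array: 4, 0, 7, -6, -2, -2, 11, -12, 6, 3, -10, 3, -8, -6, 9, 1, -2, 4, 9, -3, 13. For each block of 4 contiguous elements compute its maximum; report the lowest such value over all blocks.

4 0 7 -6 → max 7
0 7 -6 -2 → max 7
7 -6 -2 -2 → max 7
-6 -2 -2 11 → max 11
-2 -2 11 -12 → max 11
-2 11 -12 6 → max 11
11 -12 6 3 → max 11
-12 6 3 -10 → max 6
6 3 -10 3 → max 6
3 -10 3 -8 → max 3
-10 3 -8 -6 → max 3
3 -8 -6 9 → max 9
-8 -6 9 1 → max 9
-6 9 1 -2 → max 9
9 1 -2 4 → max 9
1 -2 4 9 → max 9
-2 4 9 -3 → max 9
4 9 -3 13 → max 13
Lowest of these is 3.

3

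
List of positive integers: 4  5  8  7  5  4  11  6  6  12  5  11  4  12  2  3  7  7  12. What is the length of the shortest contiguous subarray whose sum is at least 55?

7

add 4: running sum 4 < 55
add 5: running sum 9 < 55
add 8: running sum 17 < 55
add 7: running sum 24 < 55
add 5: running sum 29 < 55
add 4: running sum 33 < 55
add 11: running sum 44 < 55
add 6: running sum 50 < 55
end 8: [4, 5, 8, 7, 5, 4, 11, 6, 6] sum 56, len 9
end 9: [8, 7, 5, 4, 11, 6, 6, 12] sum 59, len 8
end 10: [7, 5, 4, 11, 6, 6, 12, 5] sum 56, len 8
end 11: [4, 11, 6, 6, 12, 5, 11] sum 55, len 7
end 12: [11, 6, 6, 12, 5, 11, 4] sum 55, len 7
end 13: [6, 6, 12, 5, 11, 4, 12] sum 56, len 7
end 14: [6, 6, 12, 5, 11, 4, 12, 2] sum 58, len 8
end 15: [6, 12, 5, 11, 4, 12, 2, 3] sum 55, len 8
end 16: [12, 5, 11, 4, 12, 2, 3, 7] sum 56, len 8
end 17: [12, 5, 11, 4, 12, 2, 3, 7, 7] sum 63, len 9
end 18: [11, 4, 12, 2, 3, 7, 7, 12] sum 58, len 8
Shortest qualifying length: 7.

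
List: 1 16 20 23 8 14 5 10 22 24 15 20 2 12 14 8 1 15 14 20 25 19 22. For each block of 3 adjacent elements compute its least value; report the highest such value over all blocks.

1 16 20 → min 1
16 20 23 → min 16
20 23 8 → min 8
23 8 14 → min 8
8 14 5 → min 5
14 5 10 → min 5
5 10 22 → min 5
10 22 24 → min 10
22 24 15 → min 15
24 15 20 → min 15
15 20 2 → min 2
20 2 12 → min 2
2 12 14 → min 2
12 14 8 → min 8
14 8 1 → min 1
8 1 15 → min 1
1 15 14 → min 1
15 14 20 → min 14
14 20 25 → min 14
20 25 19 → min 19
25 19 22 → min 19
Highest of these is 19.

19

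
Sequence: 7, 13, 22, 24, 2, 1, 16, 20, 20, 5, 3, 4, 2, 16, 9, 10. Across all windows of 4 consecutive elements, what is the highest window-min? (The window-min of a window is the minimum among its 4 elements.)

(7, 13, 22, 24) → min 7
(13, 22, 24, 2) → min 2
(22, 24, 2, 1) → min 1
(24, 2, 1, 16) → min 1
(2, 1, 16, 20) → min 1
(1, 16, 20, 20) → min 1
(16, 20, 20, 5) → min 5
(20, 20, 5, 3) → min 3
(20, 5, 3, 4) → min 3
(5, 3, 4, 2) → min 2
(3, 4, 2, 16) → min 2
(4, 2, 16, 9) → min 2
(2, 16, 9, 10) → min 2
Highest of these is 7.

7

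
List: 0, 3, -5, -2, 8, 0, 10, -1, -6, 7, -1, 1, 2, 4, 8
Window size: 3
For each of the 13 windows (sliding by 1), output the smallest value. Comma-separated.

-5, -5, -5, -2, 0, -1, -6, -6, -6, -1, -1, 1, 2

[0, 3, -5] → min -5
[3, -5, -2] → min -5
[-5, -2, 8] → min -5
[-2, 8, 0] → min -2
[8, 0, 10] → min 0
[0, 10, -1] → min -1
[10, -1, -6] → min -6
[-1, -6, 7] → min -6
[-6, 7, -1] → min -6
[7, -1, 1] → min -1
[-1, 1, 2] → min -1
[1, 2, 4] → min 1
[2, 4, 8] → min 2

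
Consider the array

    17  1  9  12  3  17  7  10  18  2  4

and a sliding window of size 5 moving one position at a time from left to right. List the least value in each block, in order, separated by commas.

1, 1, 3, 3, 3, 2, 2

Sliding a size-5 window across the 11 values:
(17, 1, 9, 12, 3) → min 1
(1, 9, 12, 3, 17) → min 1
(9, 12, 3, 17, 7) → min 3
(12, 3, 17, 7, 10) → min 3
(3, 17, 7, 10, 18) → min 3
(17, 7, 10, 18, 2) → min 2
(7, 10, 18, 2, 4) → min 2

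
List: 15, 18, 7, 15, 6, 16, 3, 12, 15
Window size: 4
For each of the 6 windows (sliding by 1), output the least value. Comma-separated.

15 18 7 15 → min 7
18 7 15 6 → min 6
7 15 6 16 → min 6
15 6 16 3 → min 3
6 16 3 12 → min 3
16 3 12 15 → min 3

7, 6, 6, 3, 3, 3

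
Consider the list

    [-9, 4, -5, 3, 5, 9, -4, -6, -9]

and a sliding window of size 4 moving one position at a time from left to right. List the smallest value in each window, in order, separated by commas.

-9, -5, -5, -4, -6, -9

(-9, 4, -5, 3) → min -9
(4, -5, 3, 5) → min -5
(-5, 3, 5, 9) → min -5
(3, 5, 9, -4) → min -4
(5, 9, -4, -6) → min -6
(9, -4, -6, -9) → min -9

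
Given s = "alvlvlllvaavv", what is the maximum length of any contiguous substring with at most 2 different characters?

Extend right; when distinct count exceeds 2, shrink from the left:
add a: window [a] (1 distinct), len 1
add l: window [a, l] (2 distinct), len 2
add v: window [l, v] (2 distinct), len 2
add l: window [l, v, l] (2 distinct), len 3
add v: window [l, v, l, v] (2 distinct), len 4
add l: window [l, v, l, v, l] (2 distinct), len 5
add l: window [l, v, l, v, l, l] (2 distinct), len 6
add l: window [l, v, l, v, l, l, l] (2 distinct), len 7
add v: window [l, v, l, v, l, l, l, v] (2 distinct), len 8
add a: window [v, a] (2 distinct), len 2
add a: window [v, a, a] (2 distinct), len 3
add v: window [v, a, a, v] (2 distinct), len 4
add v: window [v, a, a, v, v] (2 distinct), len 5
Longest length with ≤2 distinct: 8.

8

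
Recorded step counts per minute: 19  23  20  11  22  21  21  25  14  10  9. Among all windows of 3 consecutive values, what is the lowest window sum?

33

[19, 23, 20] → sum 62
[23, 20, 11] → sum 54
[20, 11, 22] → sum 53
[11, 22, 21] → sum 54
[22, 21, 21] → sum 64
[21, 21, 25] → sum 67
[21, 25, 14] → sum 60
[25, 14, 10] → sum 49
[14, 10, 9] → sum 33
Lowest of these is 33.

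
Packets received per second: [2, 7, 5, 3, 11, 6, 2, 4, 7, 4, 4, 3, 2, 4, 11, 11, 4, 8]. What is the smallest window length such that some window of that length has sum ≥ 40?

6

add 2: running sum 2 < 40
add 7: running sum 9 < 40
add 5: running sum 14 < 40
add 3: running sum 17 < 40
add 11: running sum 28 < 40
add 6: running sum 34 < 40
add 2: running sum 36 < 40
add 4: shortest ending here [2, 7, 5, 3, 11, 6, 2, 4] sum 40, len 8
add 7: shortest ending here [7, 5, 3, 11, 6, 2, 4, 7] sum 45, len 8
add 4: shortest ending here [5, 3, 11, 6, 2, 4, 7, 4] sum 42, len 8
add 4: shortest ending here [3, 11, 6, 2, 4, 7, 4, 4] sum 41, len 8
add 3: shortest ending here [11, 6, 2, 4, 7, 4, 4, 3] sum 41, len 8
add 2: shortest ending here [11, 6, 2, 4, 7, 4, 4, 3, 2] sum 43, len 9
add 4: shortest ending here [11, 6, 2, 4, 7, 4, 4, 3, 2, 4] sum 47, len 10
add 11: shortest ending here [2, 4, 7, 4, 4, 3, 2, 4, 11] sum 41, len 9
add 11: shortest ending here [7, 4, 4, 3, 2, 4, 11, 11] sum 46, len 8
add 4: shortest ending here [4, 4, 3, 2, 4, 11, 11, 4] sum 43, len 8
add 8: shortest ending here [2, 4, 11, 11, 4, 8] sum 40, len 6
Shortest qualifying length: 6.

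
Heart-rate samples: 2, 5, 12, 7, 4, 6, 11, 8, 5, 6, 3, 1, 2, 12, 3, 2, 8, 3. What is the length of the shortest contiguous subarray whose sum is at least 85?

add 2: running sum 2 < 85
add 5: running sum 7 < 85
add 12: running sum 19 < 85
add 7: running sum 26 < 85
add 4: running sum 30 < 85
add 6: running sum 36 < 85
add 11: running sum 47 < 85
add 8: running sum 55 < 85
add 5: running sum 60 < 85
add 6: running sum 66 < 85
add 3: running sum 69 < 85
add 1: running sum 70 < 85
add 2: running sum 72 < 85
add 12: running sum 84 < 85
end 14: [5, 12, 7, 4, 6, 11, 8, 5, 6, 3, 1, 2, 12, 3] sum 85, len 14
end 15: [5, 12, 7, 4, 6, 11, 8, 5, 6, 3, 1, 2, 12, 3, 2] sum 87, len 15
end 16: [12, 7, 4, 6, 11, 8, 5, 6, 3, 1, 2, 12, 3, 2, 8] sum 90, len 15
end 17: [12, 7, 4, 6, 11, 8, 5, 6, 3, 1, 2, 12, 3, 2, 8, 3] sum 93, len 16
Shortest qualifying length: 14.

14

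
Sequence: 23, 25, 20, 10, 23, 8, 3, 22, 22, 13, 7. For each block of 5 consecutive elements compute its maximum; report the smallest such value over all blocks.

22

[23, 25, 20, 10, 23] → max 25
[25, 20, 10, 23, 8] → max 25
[20, 10, 23, 8, 3] → max 23
[10, 23, 8, 3, 22] → max 23
[23, 8, 3, 22, 22] → max 23
[8, 3, 22, 22, 13] → max 22
[3, 22, 22, 13, 7] → max 22
Smallest of these is 22.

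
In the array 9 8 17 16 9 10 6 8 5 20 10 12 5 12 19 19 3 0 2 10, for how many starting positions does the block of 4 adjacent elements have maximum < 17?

9 8 17 16 → max 17
8 17 16 9 → max 17
17 16 9 10 → max 17
16 9 10 6 → max 16  < 17 ✓
9 10 6 8 → max 10  < 17 ✓
10 6 8 5 → max 10  < 17 ✓
6 8 5 20 → max 20
8 5 20 10 → max 20
5 20 10 12 → max 20
20 10 12 5 → max 20
10 12 5 12 → max 12  < 17 ✓
12 5 12 19 → max 19
5 12 19 19 → max 19
12 19 19 3 → max 19
19 19 3 0 → max 19
19 3 0 2 → max 19
3 0 2 10 → max 10  < 17 ✓
5 windows satisfy the condition.

5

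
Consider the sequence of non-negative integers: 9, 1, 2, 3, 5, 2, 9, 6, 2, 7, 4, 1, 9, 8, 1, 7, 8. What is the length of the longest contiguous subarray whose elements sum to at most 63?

14

[9] sum 9 len 1
[9, 1] sum 10 len 2
[9, 1, 2] sum 12 len 3
[9, 1, 2, 3] sum 15 len 4
[9, 1, 2, 3, 5] sum 20 len 5
[9, 1, 2, 3, 5, 2] sum 22 len 6
[9, 1, 2, 3, 5, 2, 9] sum 31 len 7
[9, 1, 2, 3, 5, 2, 9, 6] sum 37 len 8
[9, 1, 2, 3, 5, 2, 9, 6, 2] sum 39 len 9
[9, 1, 2, 3, 5, 2, 9, 6, 2, 7] sum 46 len 10
[9, 1, 2, 3, 5, 2, 9, 6, 2, 7, 4] sum 50 len 11
[9, 1, 2, 3, 5, 2, 9, 6, 2, 7, 4, 1] sum 51 len 12
[9, 1, 2, 3, 5, 2, 9, 6, 2, 7, 4, 1, 9] sum 60 len 13
[1, 2, 3, 5, 2, 9, 6, 2, 7, 4, 1, 9, 8] sum 59 len 13
[1, 2, 3, 5, 2, 9, 6, 2, 7, 4, 1, 9, 8, 1] sum 60 len 14
[5, 2, 9, 6, 2, 7, 4, 1, 9, 8, 1, 7] sum 61 len 12
[9, 6, 2, 7, 4, 1, 9, 8, 1, 7, 8] sum 62 len 11
Longest length seen: 14.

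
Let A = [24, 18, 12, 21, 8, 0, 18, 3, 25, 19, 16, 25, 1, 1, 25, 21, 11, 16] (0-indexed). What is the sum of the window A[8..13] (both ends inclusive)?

87

Elements at indices 8..13: 25, 19, 16, 25, 1, 1
sum(25, 19, 16, 25, 1, 1) = 87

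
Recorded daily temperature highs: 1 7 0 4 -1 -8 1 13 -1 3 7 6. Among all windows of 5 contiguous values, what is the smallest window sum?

1 7 0 4 -1 → sum 11
7 0 4 -1 -8 → sum 2
0 4 -1 -8 1 → sum -4
4 -1 -8 1 13 → sum 9
-1 -8 1 13 -1 → sum 4
-8 1 13 -1 3 → sum 8
1 13 -1 3 7 → sum 23
13 -1 3 7 6 → sum 28
Smallest of these is -4.

-4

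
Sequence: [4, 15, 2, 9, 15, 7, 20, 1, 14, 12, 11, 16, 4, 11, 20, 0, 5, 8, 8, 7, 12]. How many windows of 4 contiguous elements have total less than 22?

1

(4, 15, 2, 9) → sum 30
(15, 2, 9, 15) → sum 41
(2, 9, 15, 7) → sum 33
(9, 15, 7, 20) → sum 51
(15, 7, 20, 1) → sum 43
(7, 20, 1, 14) → sum 42
(20, 1, 14, 12) → sum 47
(1, 14, 12, 11) → sum 38
(14, 12, 11, 16) → sum 53
(12, 11, 16, 4) → sum 43
(11, 16, 4, 11) → sum 42
(16, 4, 11, 20) → sum 51
(4, 11, 20, 0) → sum 35
(11, 20, 0, 5) → sum 36
(20, 0, 5, 8) → sum 33
(0, 5, 8, 8) → sum 21  < 22 ✓
(5, 8, 8, 7) → sum 28
(8, 8, 7, 12) → sum 35
1 window satisfy the condition.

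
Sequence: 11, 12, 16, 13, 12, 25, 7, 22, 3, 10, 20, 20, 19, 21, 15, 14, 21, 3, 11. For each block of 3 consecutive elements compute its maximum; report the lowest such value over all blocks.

(11, 12, 16) → max 16
(12, 16, 13) → max 16
(16, 13, 12) → max 16
(13, 12, 25) → max 25
(12, 25, 7) → max 25
(25, 7, 22) → max 25
(7, 22, 3) → max 22
(22, 3, 10) → max 22
(3, 10, 20) → max 20
(10, 20, 20) → max 20
(20, 20, 19) → max 20
(20, 19, 21) → max 21
(19, 21, 15) → max 21
(21, 15, 14) → max 21
(15, 14, 21) → max 21
(14, 21, 3) → max 21
(21, 3, 11) → max 21
Lowest of these is 16.

16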